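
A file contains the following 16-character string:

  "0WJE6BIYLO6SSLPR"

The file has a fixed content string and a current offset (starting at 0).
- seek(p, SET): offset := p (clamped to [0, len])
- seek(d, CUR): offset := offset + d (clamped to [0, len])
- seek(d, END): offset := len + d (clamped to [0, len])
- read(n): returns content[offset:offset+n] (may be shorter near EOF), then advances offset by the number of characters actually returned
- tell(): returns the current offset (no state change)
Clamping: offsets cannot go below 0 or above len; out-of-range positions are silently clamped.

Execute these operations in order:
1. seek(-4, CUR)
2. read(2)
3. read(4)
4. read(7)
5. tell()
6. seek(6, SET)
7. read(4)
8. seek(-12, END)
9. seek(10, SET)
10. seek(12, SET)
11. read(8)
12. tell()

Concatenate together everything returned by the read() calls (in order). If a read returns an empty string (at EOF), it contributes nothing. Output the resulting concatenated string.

Answer: 0WJE6BIYLO6SSIYLOSLPR

Derivation:
After 1 (seek(-4, CUR)): offset=0
After 2 (read(2)): returned '0W', offset=2
After 3 (read(4)): returned 'JE6B', offset=6
After 4 (read(7)): returned 'IYLO6SS', offset=13
After 5 (tell()): offset=13
After 6 (seek(6, SET)): offset=6
After 7 (read(4)): returned 'IYLO', offset=10
After 8 (seek(-12, END)): offset=4
After 9 (seek(10, SET)): offset=10
After 10 (seek(12, SET)): offset=12
After 11 (read(8)): returned 'SLPR', offset=16
After 12 (tell()): offset=16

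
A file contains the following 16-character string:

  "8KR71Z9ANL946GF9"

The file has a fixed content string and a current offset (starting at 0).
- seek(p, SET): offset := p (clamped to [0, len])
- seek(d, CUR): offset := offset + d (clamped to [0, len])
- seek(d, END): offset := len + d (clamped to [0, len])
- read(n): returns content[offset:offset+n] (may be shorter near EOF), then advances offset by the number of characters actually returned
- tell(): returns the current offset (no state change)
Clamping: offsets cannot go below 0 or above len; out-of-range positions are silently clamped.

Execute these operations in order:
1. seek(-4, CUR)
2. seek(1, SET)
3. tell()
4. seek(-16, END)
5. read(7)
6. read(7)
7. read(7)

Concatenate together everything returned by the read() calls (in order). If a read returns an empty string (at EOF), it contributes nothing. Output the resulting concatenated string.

Answer: 8KR71Z9ANL946GF9

Derivation:
After 1 (seek(-4, CUR)): offset=0
After 2 (seek(1, SET)): offset=1
After 3 (tell()): offset=1
After 4 (seek(-16, END)): offset=0
After 5 (read(7)): returned '8KR71Z9', offset=7
After 6 (read(7)): returned 'ANL946G', offset=14
After 7 (read(7)): returned 'F9', offset=16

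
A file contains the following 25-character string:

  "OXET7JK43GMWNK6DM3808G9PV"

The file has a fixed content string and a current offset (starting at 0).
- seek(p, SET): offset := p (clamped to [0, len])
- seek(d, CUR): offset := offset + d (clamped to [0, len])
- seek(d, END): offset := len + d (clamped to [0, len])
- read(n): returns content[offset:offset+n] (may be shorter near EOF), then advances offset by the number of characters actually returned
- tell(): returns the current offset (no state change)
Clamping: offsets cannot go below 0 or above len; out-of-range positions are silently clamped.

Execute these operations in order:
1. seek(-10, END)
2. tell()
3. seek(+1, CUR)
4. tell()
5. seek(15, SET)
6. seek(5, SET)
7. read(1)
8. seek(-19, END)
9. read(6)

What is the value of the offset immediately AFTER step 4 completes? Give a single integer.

Answer: 16

Derivation:
After 1 (seek(-10, END)): offset=15
After 2 (tell()): offset=15
After 3 (seek(+1, CUR)): offset=16
After 4 (tell()): offset=16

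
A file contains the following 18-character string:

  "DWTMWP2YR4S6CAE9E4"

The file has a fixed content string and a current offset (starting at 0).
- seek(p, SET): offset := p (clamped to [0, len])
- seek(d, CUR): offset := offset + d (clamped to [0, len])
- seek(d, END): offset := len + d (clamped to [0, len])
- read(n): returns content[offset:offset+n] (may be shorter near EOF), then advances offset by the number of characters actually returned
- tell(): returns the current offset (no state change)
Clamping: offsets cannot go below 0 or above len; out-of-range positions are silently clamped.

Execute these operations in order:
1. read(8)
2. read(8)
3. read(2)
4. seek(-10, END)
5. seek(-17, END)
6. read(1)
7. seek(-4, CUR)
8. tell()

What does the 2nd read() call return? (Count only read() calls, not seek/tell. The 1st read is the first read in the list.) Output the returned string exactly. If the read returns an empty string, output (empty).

After 1 (read(8)): returned 'DWTMWP2Y', offset=8
After 2 (read(8)): returned 'R4S6CAE9', offset=16
After 3 (read(2)): returned 'E4', offset=18
After 4 (seek(-10, END)): offset=8
After 5 (seek(-17, END)): offset=1
After 6 (read(1)): returned 'W', offset=2
After 7 (seek(-4, CUR)): offset=0
After 8 (tell()): offset=0

Answer: R4S6CAE9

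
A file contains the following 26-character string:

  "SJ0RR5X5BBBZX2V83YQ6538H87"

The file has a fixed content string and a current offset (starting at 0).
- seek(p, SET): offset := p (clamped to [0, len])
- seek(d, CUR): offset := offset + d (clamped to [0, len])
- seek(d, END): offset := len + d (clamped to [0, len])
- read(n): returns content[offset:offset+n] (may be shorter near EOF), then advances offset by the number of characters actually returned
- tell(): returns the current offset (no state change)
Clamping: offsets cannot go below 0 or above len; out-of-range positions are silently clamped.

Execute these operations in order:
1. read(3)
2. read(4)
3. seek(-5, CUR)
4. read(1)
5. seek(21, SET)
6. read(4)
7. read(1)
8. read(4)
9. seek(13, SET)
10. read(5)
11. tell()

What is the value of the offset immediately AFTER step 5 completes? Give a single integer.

Answer: 21

Derivation:
After 1 (read(3)): returned 'SJ0', offset=3
After 2 (read(4)): returned 'RR5X', offset=7
After 3 (seek(-5, CUR)): offset=2
After 4 (read(1)): returned '0', offset=3
After 5 (seek(21, SET)): offset=21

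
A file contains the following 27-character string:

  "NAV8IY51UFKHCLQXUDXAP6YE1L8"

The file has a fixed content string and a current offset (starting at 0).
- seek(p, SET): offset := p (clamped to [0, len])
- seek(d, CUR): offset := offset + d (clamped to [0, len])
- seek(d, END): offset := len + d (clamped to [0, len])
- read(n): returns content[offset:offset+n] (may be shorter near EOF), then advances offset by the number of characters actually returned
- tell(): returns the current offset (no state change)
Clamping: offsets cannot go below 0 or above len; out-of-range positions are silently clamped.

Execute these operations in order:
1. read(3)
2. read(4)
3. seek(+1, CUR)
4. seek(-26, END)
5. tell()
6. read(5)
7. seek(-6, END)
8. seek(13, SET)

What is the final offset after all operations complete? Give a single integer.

After 1 (read(3)): returned 'NAV', offset=3
After 2 (read(4)): returned '8IY5', offset=7
After 3 (seek(+1, CUR)): offset=8
After 4 (seek(-26, END)): offset=1
After 5 (tell()): offset=1
After 6 (read(5)): returned 'AV8IY', offset=6
After 7 (seek(-6, END)): offset=21
After 8 (seek(13, SET)): offset=13

Answer: 13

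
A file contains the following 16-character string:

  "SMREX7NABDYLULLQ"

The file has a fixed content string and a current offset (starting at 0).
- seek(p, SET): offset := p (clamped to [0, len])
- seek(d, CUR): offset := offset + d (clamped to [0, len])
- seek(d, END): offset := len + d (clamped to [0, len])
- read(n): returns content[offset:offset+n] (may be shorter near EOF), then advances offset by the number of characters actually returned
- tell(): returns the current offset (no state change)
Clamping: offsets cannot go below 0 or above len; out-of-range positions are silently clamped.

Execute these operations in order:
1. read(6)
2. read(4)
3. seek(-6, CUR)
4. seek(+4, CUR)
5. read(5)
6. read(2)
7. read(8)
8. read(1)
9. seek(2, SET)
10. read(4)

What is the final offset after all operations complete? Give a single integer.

After 1 (read(6)): returned 'SMREX7', offset=6
After 2 (read(4)): returned 'NABD', offset=10
After 3 (seek(-6, CUR)): offset=4
After 4 (seek(+4, CUR)): offset=8
After 5 (read(5)): returned 'BDYLU', offset=13
After 6 (read(2)): returned 'LL', offset=15
After 7 (read(8)): returned 'Q', offset=16
After 8 (read(1)): returned '', offset=16
After 9 (seek(2, SET)): offset=2
After 10 (read(4)): returned 'REX7', offset=6

Answer: 6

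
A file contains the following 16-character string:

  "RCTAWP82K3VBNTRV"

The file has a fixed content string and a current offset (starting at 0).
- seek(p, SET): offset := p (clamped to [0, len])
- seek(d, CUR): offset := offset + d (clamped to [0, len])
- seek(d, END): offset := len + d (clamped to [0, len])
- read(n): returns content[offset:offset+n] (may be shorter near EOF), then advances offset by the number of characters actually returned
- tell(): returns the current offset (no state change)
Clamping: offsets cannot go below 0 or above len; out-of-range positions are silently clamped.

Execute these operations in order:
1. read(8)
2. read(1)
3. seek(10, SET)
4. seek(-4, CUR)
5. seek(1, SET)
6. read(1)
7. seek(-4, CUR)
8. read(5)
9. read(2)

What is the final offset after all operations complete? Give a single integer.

Answer: 7

Derivation:
After 1 (read(8)): returned 'RCTAWP82', offset=8
After 2 (read(1)): returned 'K', offset=9
After 3 (seek(10, SET)): offset=10
After 4 (seek(-4, CUR)): offset=6
After 5 (seek(1, SET)): offset=1
After 6 (read(1)): returned 'C', offset=2
After 7 (seek(-4, CUR)): offset=0
After 8 (read(5)): returned 'RCTAW', offset=5
After 9 (read(2)): returned 'P8', offset=7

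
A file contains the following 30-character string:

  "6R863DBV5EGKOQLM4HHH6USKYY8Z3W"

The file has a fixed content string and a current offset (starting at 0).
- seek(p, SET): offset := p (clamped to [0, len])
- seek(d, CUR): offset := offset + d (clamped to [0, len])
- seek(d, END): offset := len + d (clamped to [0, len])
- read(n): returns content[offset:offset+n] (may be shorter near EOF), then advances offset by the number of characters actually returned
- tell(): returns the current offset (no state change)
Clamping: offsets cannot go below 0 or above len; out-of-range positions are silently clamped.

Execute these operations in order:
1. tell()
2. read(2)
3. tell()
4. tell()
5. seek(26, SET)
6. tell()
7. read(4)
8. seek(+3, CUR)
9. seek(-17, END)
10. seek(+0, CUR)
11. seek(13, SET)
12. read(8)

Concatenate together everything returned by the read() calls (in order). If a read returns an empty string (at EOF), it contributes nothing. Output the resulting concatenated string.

After 1 (tell()): offset=0
After 2 (read(2)): returned '6R', offset=2
After 3 (tell()): offset=2
After 4 (tell()): offset=2
After 5 (seek(26, SET)): offset=26
After 6 (tell()): offset=26
After 7 (read(4)): returned '8Z3W', offset=30
After 8 (seek(+3, CUR)): offset=30
After 9 (seek(-17, END)): offset=13
After 10 (seek(+0, CUR)): offset=13
After 11 (seek(13, SET)): offset=13
After 12 (read(8)): returned 'QLM4HHH6', offset=21

Answer: 6R8Z3WQLM4HHH6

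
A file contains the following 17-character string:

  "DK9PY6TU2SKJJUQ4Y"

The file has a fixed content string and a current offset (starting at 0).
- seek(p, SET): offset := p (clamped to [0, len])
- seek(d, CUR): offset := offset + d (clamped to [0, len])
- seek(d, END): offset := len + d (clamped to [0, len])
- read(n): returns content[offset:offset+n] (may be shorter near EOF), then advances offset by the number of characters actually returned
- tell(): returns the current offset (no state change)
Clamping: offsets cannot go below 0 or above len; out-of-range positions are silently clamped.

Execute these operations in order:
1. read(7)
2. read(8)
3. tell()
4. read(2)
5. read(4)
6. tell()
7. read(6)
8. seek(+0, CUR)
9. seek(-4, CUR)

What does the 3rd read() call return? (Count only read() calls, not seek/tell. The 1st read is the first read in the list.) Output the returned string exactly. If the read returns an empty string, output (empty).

Answer: 4Y

Derivation:
After 1 (read(7)): returned 'DK9PY6T', offset=7
After 2 (read(8)): returned 'U2SKJJUQ', offset=15
After 3 (tell()): offset=15
After 4 (read(2)): returned '4Y', offset=17
After 5 (read(4)): returned '', offset=17
After 6 (tell()): offset=17
After 7 (read(6)): returned '', offset=17
After 8 (seek(+0, CUR)): offset=17
After 9 (seek(-4, CUR)): offset=13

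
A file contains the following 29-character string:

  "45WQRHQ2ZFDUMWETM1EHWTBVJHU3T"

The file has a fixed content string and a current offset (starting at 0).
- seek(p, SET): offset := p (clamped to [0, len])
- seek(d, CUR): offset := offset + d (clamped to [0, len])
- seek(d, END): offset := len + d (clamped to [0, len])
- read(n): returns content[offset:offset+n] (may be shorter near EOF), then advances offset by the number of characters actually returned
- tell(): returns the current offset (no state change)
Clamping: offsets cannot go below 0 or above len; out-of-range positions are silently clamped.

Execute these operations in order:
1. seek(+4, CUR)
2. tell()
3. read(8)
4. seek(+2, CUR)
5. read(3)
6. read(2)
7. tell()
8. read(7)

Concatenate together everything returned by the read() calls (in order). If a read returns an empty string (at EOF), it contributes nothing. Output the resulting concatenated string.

Answer: RHQ2ZFDUETM1EHWTBVJH

Derivation:
After 1 (seek(+4, CUR)): offset=4
After 2 (tell()): offset=4
After 3 (read(8)): returned 'RHQ2ZFDU', offset=12
After 4 (seek(+2, CUR)): offset=14
After 5 (read(3)): returned 'ETM', offset=17
After 6 (read(2)): returned '1E', offset=19
After 7 (tell()): offset=19
After 8 (read(7)): returned 'HWTBVJH', offset=26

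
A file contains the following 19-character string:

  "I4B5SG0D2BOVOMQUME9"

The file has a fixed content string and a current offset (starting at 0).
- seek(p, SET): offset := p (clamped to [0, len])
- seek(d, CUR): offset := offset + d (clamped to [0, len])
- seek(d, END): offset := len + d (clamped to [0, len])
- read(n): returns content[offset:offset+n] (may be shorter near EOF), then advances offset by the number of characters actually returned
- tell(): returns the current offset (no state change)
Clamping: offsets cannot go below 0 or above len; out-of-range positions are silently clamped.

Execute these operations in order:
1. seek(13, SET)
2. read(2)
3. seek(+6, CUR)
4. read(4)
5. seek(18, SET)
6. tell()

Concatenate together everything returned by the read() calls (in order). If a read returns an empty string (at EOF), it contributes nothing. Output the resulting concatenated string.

After 1 (seek(13, SET)): offset=13
After 2 (read(2)): returned 'MQ', offset=15
After 3 (seek(+6, CUR)): offset=19
After 4 (read(4)): returned '', offset=19
After 5 (seek(18, SET)): offset=18
After 6 (tell()): offset=18

Answer: MQ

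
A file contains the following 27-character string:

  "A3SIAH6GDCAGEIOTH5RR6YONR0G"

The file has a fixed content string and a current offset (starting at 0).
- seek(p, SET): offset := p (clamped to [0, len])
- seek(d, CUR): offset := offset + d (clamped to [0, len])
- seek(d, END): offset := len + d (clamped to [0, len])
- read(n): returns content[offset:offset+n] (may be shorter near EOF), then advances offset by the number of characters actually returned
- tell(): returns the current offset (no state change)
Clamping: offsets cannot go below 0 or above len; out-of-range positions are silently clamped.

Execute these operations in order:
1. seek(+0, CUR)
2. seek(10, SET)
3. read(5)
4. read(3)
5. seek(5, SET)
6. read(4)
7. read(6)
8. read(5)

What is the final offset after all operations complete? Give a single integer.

After 1 (seek(+0, CUR)): offset=0
After 2 (seek(10, SET)): offset=10
After 3 (read(5)): returned 'AGEIO', offset=15
After 4 (read(3)): returned 'TH5', offset=18
After 5 (seek(5, SET)): offset=5
After 6 (read(4)): returned 'H6GD', offset=9
After 7 (read(6)): returned 'CAGEIO', offset=15
After 8 (read(5)): returned 'TH5RR', offset=20

Answer: 20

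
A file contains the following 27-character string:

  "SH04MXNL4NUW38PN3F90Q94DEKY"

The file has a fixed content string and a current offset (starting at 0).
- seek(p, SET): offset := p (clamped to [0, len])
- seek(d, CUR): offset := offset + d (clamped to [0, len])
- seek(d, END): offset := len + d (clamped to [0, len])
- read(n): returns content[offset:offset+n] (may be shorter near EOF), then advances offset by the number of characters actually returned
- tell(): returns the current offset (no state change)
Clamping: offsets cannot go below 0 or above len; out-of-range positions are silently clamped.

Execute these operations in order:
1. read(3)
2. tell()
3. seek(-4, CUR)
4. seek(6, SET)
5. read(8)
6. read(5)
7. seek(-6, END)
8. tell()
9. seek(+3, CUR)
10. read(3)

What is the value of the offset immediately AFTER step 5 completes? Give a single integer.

Answer: 14

Derivation:
After 1 (read(3)): returned 'SH0', offset=3
After 2 (tell()): offset=3
After 3 (seek(-4, CUR)): offset=0
After 4 (seek(6, SET)): offset=6
After 5 (read(8)): returned 'NL4NUW38', offset=14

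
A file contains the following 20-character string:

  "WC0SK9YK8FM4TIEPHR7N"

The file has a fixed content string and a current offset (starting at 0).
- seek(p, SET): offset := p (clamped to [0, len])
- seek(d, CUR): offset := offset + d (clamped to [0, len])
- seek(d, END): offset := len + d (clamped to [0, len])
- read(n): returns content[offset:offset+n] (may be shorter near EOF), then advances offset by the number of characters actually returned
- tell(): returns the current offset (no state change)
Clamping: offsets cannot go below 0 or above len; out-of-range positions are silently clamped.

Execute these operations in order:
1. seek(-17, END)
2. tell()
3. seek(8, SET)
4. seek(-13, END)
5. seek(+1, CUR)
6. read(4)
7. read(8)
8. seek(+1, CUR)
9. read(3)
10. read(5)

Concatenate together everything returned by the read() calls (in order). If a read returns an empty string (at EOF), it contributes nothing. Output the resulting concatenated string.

Answer: 8FM4TIEPHR7N

Derivation:
After 1 (seek(-17, END)): offset=3
After 2 (tell()): offset=3
After 3 (seek(8, SET)): offset=8
After 4 (seek(-13, END)): offset=7
After 5 (seek(+1, CUR)): offset=8
After 6 (read(4)): returned '8FM4', offset=12
After 7 (read(8)): returned 'TIEPHR7N', offset=20
After 8 (seek(+1, CUR)): offset=20
After 9 (read(3)): returned '', offset=20
After 10 (read(5)): returned '', offset=20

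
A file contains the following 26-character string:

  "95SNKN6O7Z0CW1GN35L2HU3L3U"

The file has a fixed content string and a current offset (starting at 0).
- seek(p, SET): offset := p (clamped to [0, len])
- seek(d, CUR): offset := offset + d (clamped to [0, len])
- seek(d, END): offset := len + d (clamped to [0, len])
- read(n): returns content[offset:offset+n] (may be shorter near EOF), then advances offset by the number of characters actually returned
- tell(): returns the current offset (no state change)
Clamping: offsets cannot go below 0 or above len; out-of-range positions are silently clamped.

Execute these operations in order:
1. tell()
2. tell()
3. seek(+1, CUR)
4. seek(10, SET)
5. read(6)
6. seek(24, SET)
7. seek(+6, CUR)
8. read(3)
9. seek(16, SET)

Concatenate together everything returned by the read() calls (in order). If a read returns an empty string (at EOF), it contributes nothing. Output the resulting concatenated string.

After 1 (tell()): offset=0
After 2 (tell()): offset=0
After 3 (seek(+1, CUR)): offset=1
After 4 (seek(10, SET)): offset=10
After 5 (read(6)): returned '0CW1GN', offset=16
After 6 (seek(24, SET)): offset=24
After 7 (seek(+6, CUR)): offset=26
After 8 (read(3)): returned '', offset=26
After 9 (seek(16, SET)): offset=16

Answer: 0CW1GN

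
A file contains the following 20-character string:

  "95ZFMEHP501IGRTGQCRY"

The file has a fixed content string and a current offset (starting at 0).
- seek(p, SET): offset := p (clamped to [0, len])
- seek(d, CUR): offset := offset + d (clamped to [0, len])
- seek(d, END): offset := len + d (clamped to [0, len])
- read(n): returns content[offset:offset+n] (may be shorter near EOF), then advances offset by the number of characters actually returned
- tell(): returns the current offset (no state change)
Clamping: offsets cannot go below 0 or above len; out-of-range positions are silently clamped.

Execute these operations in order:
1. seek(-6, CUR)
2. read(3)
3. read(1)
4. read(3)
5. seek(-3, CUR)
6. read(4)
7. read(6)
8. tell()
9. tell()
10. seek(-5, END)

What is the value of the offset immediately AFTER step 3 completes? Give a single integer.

After 1 (seek(-6, CUR)): offset=0
After 2 (read(3)): returned '95Z', offset=3
After 3 (read(1)): returned 'F', offset=4

Answer: 4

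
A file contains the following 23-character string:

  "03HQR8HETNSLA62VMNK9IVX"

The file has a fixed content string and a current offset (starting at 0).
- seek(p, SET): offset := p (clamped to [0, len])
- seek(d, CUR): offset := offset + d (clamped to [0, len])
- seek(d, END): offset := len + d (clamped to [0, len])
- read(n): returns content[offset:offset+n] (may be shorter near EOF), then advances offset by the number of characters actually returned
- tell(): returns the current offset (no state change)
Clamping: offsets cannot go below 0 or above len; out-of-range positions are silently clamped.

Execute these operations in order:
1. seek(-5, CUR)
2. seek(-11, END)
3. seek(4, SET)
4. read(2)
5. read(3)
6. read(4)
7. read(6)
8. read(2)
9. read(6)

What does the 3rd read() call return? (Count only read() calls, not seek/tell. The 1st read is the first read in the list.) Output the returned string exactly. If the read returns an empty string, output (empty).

Answer: NSLA

Derivation:
After 1 (seek(-5, CUR)): offset=0
After 2 (seek(-11, END)): offset=12
After 3 (seek(4, SET)): offset=4
After 4 (read(2)): returned 'R8', offset=6
After 5 (read(3)): returned 'HET', offset=9
After 6 (read(4)): returned 'NSLA', offset=13
After 7 (read(6)): returned '62VMNK', offset=19
After 8 (read(2)): returned '9I', offset=21
After 9 (read(6)): returned 'VX', offset=23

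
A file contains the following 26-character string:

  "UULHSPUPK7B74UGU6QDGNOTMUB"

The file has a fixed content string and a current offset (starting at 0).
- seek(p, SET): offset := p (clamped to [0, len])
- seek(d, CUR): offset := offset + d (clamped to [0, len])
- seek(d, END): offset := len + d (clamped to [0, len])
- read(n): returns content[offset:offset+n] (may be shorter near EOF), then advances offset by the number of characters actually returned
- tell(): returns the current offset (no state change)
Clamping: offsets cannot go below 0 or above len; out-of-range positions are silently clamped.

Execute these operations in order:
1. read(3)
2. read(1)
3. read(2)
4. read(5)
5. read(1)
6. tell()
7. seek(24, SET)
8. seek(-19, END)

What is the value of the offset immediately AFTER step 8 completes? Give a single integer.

After 1 (read(3)): returned 'UUL', offset=3
After 2 (read(1)): returned 'H', offset=4
After 3 (read(2)): returned 'SP', offset=6
After 4 (read(5)): returned 'UPK7B', offset=11
After 5 (read(1)): returned '7', offset=12
After 6 (tell()): offset=12
After 7 (seek(24, SET)): offset=24
After 8 (seek(-19, END)): offset=7

Answer: 7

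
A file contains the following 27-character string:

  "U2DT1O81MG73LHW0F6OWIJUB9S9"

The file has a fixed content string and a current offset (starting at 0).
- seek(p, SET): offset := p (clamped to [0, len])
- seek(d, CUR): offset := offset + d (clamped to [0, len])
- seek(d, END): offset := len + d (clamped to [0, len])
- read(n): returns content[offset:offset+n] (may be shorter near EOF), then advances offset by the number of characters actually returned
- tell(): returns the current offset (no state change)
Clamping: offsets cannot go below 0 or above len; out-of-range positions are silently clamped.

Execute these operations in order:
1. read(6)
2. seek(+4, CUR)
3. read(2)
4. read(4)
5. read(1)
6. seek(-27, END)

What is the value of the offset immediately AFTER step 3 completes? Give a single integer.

Answer: 12

Derivation:
After 1 (read(6)): returned 'U2DT1O', offset=6
After 2 (seek(+4, CUR)): offset=10
After 3 (read(2)): returned '73', offset=12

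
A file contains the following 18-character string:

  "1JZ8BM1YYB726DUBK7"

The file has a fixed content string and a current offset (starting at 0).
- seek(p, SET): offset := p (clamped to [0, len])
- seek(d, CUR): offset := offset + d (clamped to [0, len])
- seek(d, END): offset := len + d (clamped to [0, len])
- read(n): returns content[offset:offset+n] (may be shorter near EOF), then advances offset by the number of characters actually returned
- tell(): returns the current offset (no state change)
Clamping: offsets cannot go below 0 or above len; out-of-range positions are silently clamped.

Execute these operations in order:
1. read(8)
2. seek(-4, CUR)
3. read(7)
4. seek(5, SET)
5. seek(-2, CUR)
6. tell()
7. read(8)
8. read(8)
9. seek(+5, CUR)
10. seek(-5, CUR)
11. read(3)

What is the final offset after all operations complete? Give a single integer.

After 1 (read(8)): returned '1JZ8BM1Y', offset=8
After 2 (seek(-4, CUR)): offset=4
After 3 (read(7)): returned 'BM1YYB7', offset=11
After 4 (seek(5, SET)): offset=5
After 5 (seek(-2, CUR)): offset=3
After 6 (tell()): offset=3
After 7 (read(8)): returned '8BM1YYB7', offset=11
After 8 (read(8)): returned '26DUBK7', offset=18
After 9 (seek(+5, CUR)): offset=18
After 10 (seek(-5, CUR)): offset=13
After 11 (read(3)): returned 'DUB', offset=16

Answer: 16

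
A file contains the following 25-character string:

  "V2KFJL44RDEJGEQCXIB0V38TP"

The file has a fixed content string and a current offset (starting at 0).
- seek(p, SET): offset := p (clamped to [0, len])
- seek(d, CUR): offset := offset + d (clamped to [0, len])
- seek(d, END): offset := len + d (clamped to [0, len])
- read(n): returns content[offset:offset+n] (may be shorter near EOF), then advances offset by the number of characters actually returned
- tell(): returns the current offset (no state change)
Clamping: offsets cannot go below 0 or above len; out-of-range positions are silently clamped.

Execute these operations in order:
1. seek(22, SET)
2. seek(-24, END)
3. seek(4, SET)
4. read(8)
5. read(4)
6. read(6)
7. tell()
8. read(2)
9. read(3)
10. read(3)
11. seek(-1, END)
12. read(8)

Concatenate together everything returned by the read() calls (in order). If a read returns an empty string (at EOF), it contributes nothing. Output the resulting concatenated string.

After 1 (seek(22, SET)): offset=22
After 2 (seek(-24, END)): offset=1
After 3 (seek(4, SET)): offset=4
After 4 (read(8)): returned 'JL44RDEJ', offset=12
After 5 (read(4)): returned 'GEQC', offset=16
After 6 (read(6)): returned 'XIB0V3', offset=22
After 7 (tell()): offset=22
After 8 (read(2)): returned '8T', offset=24
After 9 (read(3)): returned 'P', offset=25
After 10 (read(3)): returned '', offset=25
After 11 (seek(-1, END)): offset=24
After 12 (read(8)): returned 'P', offset=25

Answer: JL44RDEJGEQCXIB0V38TPP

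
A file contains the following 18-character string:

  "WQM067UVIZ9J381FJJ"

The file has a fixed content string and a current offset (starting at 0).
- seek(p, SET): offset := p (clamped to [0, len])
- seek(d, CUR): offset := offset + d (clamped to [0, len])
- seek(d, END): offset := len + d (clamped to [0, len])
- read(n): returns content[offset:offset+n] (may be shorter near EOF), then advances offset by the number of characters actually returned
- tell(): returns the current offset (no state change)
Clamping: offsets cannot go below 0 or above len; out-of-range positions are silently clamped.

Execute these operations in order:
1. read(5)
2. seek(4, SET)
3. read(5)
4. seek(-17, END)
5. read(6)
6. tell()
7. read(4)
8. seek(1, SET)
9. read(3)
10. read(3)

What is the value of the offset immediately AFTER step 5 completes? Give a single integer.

After 1 (read(5)): returned 'WQM06', offset=5
After 2 (seek(4, SET)): offset=4
After 3 (read(5)): returned '67UVI', offset=9
After 4 (seek(-17, END)): offset=1
After 5 (read(6)): returned 'QM067U', offset=7

Answer: 7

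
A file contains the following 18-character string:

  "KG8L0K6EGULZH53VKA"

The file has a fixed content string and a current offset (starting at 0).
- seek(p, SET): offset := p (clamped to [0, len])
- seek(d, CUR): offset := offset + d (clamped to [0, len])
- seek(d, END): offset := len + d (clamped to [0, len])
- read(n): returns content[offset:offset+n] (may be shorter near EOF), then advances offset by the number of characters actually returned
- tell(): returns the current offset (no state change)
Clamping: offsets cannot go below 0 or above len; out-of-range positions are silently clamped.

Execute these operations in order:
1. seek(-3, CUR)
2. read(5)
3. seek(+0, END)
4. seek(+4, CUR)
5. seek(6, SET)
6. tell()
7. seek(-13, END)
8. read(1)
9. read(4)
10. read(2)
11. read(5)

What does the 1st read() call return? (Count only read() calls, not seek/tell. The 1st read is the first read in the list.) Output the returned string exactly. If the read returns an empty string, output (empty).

After 1 (seek(-3, CUR)): offset=0
After 2 (read(5)): returned 'KG8L0', offset=5
After 3 (seek(+0, END)): offset=18
After 4 (seek(+4, CUR)): offset=18
After 5 (seek(6, SET)): offset=6
After 6 (tell()): offset=6
After 7 (seek(-13, END)): offset=5
After 8 (read(1)): returned 'K', offset=6
After 9 (read(4)): returned '6EGU', offset=10
After 10 (read(2)): returned 'LZ', offset=12
After 11 (read(5)): returned 'H53VK', offset=17

Answer: KG8L0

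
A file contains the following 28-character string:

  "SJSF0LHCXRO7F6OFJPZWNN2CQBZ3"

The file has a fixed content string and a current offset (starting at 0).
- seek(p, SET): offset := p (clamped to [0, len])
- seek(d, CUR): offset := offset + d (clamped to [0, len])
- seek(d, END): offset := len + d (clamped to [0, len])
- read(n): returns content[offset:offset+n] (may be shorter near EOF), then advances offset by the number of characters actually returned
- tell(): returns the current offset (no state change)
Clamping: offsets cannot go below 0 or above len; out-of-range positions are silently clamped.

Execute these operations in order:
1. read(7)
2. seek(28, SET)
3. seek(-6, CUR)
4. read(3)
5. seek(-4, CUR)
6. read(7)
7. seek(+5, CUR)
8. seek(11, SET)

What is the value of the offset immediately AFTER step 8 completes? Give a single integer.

Answer: 11

Derivation:
After 1 (read(7)): returned 'SJSF0LH', offset=7
After 2 (seek(28, SET)): offset=28
After 3 (seek(-6, CUR)): offset=22
After 4 (read(3)): returned '2CQ', offset=25
After 5 (seek(-4, CUR)): offset=21
After 6 (read(7)): returned 'N2CQBZ3', offset=28
After 7 (seek(+5, CUR)): offset=28
After 8 (seek(11, SET)): offset=11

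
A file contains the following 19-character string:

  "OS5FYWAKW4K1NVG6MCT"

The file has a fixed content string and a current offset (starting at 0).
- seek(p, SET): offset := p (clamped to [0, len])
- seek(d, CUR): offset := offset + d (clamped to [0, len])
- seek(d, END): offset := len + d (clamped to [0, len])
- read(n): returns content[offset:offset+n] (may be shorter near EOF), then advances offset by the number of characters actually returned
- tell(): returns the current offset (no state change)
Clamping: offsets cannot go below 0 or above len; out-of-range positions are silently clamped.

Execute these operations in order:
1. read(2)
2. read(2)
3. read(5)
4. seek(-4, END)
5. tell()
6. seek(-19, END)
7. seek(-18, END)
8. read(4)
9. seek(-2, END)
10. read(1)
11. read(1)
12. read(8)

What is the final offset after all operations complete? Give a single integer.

After 1 (read(2)): returned 'OS', offset=2
After 2 (read(2)): returned '5F', offset=4
After 3 (read(5)): returned 'YWAKW', offset=9
After 4 (seek(-4, END)): offset=15
After 5 (tell()): offset=15
After 6 (seek(-19, END)): offset=0
After 7 (seek(-18, END)): offset=1
After 8 (read(4)): returned 'S5FY', offset=5
After 9 (seek(-2, END)): offset=17
After 10 (read(1)): returned 'C', offset=18
After 11 (read(1)): returned 'T', offset=19
After 12 (read(8)): returned '', offset=19

Answer: 19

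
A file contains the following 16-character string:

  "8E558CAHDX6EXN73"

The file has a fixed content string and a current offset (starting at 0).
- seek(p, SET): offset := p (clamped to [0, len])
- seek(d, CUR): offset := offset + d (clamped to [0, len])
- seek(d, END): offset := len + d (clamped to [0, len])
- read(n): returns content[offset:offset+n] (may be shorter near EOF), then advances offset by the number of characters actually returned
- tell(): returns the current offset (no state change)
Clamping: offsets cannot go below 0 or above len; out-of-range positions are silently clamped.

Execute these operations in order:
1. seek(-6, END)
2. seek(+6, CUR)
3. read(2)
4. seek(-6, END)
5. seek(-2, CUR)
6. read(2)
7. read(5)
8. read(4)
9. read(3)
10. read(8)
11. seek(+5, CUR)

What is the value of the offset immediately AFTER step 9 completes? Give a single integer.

After 1 (seek(-6, END)): offset=10
After 2 (seek(+6, CUR)): offset=16
After 3 (read(2)): returned '', offset=16
After 4 (seek(-6, END)): offset=10
After 5 (seek(-2, CUR)): offset=8
After 6 (read(2)): returned 'DX', offset=10
After 7 (read(5)): returned '6EXN7', offset=15
After 8 (read(4)): returned '3', offset=16
After 9 (read(3)): returned '', offset=16

Answer: 16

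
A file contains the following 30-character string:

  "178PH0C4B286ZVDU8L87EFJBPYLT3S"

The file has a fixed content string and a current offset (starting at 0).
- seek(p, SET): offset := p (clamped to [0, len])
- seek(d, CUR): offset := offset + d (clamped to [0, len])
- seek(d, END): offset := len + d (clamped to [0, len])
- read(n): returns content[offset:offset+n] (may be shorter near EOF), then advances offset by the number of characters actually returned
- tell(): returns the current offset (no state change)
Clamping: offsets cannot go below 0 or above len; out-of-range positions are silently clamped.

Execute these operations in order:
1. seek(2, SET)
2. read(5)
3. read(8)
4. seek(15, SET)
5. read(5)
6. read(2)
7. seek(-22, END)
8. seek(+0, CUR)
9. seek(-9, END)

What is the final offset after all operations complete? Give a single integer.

After 1 (seek(2, SET)): offset=2
After 2 (read(5)): returned '8PH0C', offset=7
After 3 (read(8)): returned '4B286ZVD', offset=15
After 4 (seek(15, SET)): offset=15
After 5 (read(5)): returned 'U8L87', offset=20
After 6 (read(2)): returned 'EF', offset=22
After 7 (seek(-22, END)): offset=8
After 8 (seek(+0, CUR)): offset=8
After 9 (seek(-9, END)): offset=21

Answer: 21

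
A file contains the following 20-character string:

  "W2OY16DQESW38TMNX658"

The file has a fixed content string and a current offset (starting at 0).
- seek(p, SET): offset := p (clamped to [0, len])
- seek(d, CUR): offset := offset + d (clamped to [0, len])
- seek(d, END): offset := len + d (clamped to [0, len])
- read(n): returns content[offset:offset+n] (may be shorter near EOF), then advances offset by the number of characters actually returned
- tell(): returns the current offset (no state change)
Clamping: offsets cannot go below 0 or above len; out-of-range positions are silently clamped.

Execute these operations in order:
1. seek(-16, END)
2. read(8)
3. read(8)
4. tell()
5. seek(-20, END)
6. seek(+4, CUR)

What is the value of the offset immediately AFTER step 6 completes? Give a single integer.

Answer: 4

Derivation:
After 1 (seek(-16, END)): offset=4
After 2 (read(8)): returned '16DQESW3', offset=12
After 3 (read(8)): returned '8TMNX658', offset=20
After 4 (tell()): offset=20
After 5 (seek(-20, END)): offset=0
After 6 (seek(+4, CUR)): offset=4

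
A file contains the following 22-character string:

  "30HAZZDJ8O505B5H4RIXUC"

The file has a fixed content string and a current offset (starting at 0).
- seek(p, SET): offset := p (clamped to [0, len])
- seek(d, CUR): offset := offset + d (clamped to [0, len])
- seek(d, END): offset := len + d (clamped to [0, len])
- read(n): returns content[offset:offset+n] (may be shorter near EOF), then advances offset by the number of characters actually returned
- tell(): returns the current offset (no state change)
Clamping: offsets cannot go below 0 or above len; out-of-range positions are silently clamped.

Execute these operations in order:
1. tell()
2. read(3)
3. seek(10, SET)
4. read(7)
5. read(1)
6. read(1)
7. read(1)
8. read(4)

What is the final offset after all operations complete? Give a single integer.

After 1 (tell()): offset=0
After 2 (read(3)): returned '30H', offset=3
After 3 (seek(10, SET)): offset=10
After 4 (read(7)): returned '505B5H4', offset=17
After 5 (read(1)): returned 'R', offset=18
After 6 (read(1)): returned 'I', offset=19
After 7 (read(1)): returned 'X', offset=20
After 8 (read(4)): returned 'UC', offset=22

Answer: 22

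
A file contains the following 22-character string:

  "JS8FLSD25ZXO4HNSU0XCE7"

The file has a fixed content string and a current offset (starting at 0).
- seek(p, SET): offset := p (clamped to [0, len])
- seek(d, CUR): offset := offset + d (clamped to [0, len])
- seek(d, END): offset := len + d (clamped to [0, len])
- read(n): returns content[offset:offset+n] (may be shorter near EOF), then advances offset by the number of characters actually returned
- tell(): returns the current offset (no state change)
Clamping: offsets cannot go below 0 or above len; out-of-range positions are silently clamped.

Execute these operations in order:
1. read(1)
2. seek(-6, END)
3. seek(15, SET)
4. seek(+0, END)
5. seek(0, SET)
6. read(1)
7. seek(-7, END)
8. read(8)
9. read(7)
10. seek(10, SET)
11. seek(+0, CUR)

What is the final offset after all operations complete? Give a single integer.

Answer: 10

Derivation:
After 1 (read(1)): returned 'J', offset=1
After 2 (seek(-6, END)): offset=16
After 3 (seek(15, SET)): offset=15
After 4 (seek(+0, END)): offset=22
After 5 (seek(0, SET)): offset=0
After 6 (read(1)): returned 'J', offset=1
After 7 (seek(-7, END)): offset=15
After 8 (read(8)): returned 'SU0XCE7', offset=22
After 9 (read(7)): returned '', offset=22
After 10 (seek(10, SET)): offset=10
After 11 (seek(+0, CUR)): offset=10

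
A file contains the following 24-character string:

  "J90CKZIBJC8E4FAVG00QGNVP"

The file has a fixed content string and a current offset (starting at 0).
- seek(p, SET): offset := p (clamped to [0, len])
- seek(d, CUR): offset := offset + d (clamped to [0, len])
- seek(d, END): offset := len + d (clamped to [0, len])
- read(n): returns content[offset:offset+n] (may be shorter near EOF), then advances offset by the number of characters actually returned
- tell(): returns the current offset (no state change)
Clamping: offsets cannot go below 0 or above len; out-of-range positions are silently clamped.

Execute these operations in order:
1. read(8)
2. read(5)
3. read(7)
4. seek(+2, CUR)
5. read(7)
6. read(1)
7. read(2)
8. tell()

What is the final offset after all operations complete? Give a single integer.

After 1 (read(8)): returned 'J90CKZIB', offset=8
After 2 (read(5)): returned 'JC8E4', offset=13
After 3 (read(7)): returned 'FAVG00Q', offset=20
After 4 (seek(+2, CUR)): offset=22
After 5 (read(7)): returned 'VP', offset=24
After 6 (read(1)): returned '', offset=24
After 7 (read(2)): returned '', offset=24
After 8 (tell()): offset=24

Answer: 24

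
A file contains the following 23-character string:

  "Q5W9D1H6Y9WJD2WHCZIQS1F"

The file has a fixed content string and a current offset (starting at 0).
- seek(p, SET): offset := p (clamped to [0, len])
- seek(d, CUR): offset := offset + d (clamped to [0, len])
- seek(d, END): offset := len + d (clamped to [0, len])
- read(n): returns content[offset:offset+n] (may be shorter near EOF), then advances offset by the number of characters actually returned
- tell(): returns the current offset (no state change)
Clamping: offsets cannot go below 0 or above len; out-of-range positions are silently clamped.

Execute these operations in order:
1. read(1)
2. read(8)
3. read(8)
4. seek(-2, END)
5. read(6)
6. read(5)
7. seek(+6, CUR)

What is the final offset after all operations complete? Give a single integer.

Answer: 23

Derivation:
After 1 (read(1)): returned 'Q', offset=1
After 2 (read(8)): returned '5W9D1H6Y', offset=9
After 3 (read(8)): returned '9WJD2WHC', offset=17
After 4 (seek(-2, END)): offset=21
After 5 (read(6)): returned '1F', offset=23
After 6 (read(5)): returned '', offset=23
After 7 (seek(+6, CUR)): offset=23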